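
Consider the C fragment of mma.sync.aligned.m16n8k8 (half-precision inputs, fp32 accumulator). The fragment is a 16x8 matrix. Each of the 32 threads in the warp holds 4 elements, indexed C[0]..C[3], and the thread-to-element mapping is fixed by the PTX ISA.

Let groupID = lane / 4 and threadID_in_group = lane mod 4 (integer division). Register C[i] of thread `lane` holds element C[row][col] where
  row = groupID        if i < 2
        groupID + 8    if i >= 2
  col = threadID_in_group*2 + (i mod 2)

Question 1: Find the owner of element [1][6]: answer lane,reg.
7,0

r=1⇒gr=1,Rb=0  c=6⇒th=3,odd=0
L=1*4+3=7  i=0*2+0=0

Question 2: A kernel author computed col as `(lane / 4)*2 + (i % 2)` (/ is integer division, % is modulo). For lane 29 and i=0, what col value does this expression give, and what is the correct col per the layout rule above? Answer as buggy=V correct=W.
buggy=14 correct=2

`(lane / 4)*2 + (i % 2)`[29,0]=>14
lane 29: grp=7 (29/4), tig=1 (29%4)
i=0: r=7+0=7, c=1*2+0=2
col: 14 vs 2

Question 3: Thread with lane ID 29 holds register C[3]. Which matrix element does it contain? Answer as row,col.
L=29⇒gr=29>>2=7, th=29&3=1
[3]⇒row 7+8=15  col 1·2+1=3

15,3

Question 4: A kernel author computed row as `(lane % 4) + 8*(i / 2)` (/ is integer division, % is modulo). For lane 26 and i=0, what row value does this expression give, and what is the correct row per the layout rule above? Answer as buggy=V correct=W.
buggy=2 correct=6

`(lane % 4) + 8*(i / 2)`[26,0]=>2
lane 26=>26/4=6, 26 mod 4=2
i=0  r:6+0=>6  c:2·2+0=>4
row: 2 vs 6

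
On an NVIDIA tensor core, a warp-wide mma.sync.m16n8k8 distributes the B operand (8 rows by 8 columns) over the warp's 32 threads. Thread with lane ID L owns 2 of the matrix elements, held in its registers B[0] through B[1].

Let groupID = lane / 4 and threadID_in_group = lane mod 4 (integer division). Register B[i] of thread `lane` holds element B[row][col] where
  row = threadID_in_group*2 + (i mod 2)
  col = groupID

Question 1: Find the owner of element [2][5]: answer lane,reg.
c=5→G=5  r=2→T=1,p=0
L=5*4+1=21  i=0=0

21,0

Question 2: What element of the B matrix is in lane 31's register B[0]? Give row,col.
6,7

31: g=7,t=3
[0] (3*2+0,7) = (6,7)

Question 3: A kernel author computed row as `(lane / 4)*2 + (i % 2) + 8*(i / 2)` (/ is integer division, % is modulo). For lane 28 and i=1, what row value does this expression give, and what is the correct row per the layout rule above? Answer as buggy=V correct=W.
`(lane / 4)*2 + (i % 2) + 8*(i / 2)`[28,1]->15
lane 28->28/4=7, 28 mod 4=0
i=1  r:2·0+1->1  c:7
row: 15 vs 1

buggy=15 correct=1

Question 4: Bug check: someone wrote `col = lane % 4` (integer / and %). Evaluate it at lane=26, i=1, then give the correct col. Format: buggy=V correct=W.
`lane % 4`[26,1]→2
lane 26: G=6 (26/4), T=2 (26%4)
i=1: r=2*2+1=5, c=G=6
col: 2 vs 6

buggy=2 correct=6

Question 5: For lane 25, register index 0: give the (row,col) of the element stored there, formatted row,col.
L=25=>grp=25>>2=6, tig=25&3=1
[0]=>row 1·2+0=2  col grp=6

2,6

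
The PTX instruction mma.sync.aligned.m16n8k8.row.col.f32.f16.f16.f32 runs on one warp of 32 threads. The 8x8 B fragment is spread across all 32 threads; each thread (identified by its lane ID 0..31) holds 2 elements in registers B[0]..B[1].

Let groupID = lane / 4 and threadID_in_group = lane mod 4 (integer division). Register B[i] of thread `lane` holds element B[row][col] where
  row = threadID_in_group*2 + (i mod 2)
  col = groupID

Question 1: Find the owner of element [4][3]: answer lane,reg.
14,0

c: 3->gid=3  r: 4->tid=2,i&1=0
L=3*4+2=14  i=0=0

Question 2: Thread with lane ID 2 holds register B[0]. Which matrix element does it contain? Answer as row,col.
4,0

lane 2->2/4=0, 2 mod 4=2
i=0  r:2·2+0->4  c:0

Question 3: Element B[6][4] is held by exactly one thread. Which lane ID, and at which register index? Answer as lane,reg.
19,0

c:4=>grp=4  r:6=>tig=3,lo=0
L=4*4+3=19  i=0=0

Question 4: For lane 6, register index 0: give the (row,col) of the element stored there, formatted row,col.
4,1

lane 6->6/4=1, 6 mod 4=2
i=0  r:2·2+0->4  c:1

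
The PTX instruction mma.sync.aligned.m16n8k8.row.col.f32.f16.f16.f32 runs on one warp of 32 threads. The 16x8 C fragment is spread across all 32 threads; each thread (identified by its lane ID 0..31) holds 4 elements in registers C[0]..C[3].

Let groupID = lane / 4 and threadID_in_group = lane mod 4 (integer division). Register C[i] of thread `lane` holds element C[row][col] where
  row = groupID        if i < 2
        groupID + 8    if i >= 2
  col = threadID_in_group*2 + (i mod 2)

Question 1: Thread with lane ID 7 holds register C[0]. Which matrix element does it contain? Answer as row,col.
lane 7: grp=1 (7/4), tig=3 (7%4)
i=0: r=1+0=1, c=3*2+0=6

1,6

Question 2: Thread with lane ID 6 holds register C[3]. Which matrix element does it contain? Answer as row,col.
9,5

lane 6: g=1 (6/4), t=2 (6%4)
i=3: r=1+8=9, c=2*2+1=5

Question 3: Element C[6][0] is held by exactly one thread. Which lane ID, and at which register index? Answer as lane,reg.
r: 6->gid=6,r8=0  c: 0->tid=0,i&1=0
L=6*4+0=24  i=0*2+0=0

24,0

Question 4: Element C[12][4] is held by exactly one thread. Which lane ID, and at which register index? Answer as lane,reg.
r=12→G=4,rhi=1  c=4→T=2,p=0
L=4*4+2=18  i=1*2+0=2

18,2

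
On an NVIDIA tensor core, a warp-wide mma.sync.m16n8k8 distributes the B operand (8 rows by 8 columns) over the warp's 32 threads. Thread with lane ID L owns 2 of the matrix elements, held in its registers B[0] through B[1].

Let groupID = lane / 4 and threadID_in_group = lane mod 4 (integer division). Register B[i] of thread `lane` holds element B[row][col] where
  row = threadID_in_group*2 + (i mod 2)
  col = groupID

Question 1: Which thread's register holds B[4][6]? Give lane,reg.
c=6->g=6  r=4->t=2,b0=0
L=6*4+2=26  i=0=0

26,0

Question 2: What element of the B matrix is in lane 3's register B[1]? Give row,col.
7,0

3: gr=0,th=3
[1] (3*2+1,0) = (7,0)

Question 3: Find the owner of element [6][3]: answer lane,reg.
15,0

c:3=>grp=3  r:6=>tig=3,lo=0
L=3*4+3=15  i=0=0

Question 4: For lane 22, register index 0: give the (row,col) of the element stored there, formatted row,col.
4,5

22: G=5,T=2
[0] (2*2+0,5) = (4,5)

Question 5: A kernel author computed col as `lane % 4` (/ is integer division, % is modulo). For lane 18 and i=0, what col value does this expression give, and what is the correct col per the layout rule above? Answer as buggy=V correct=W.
`lane % 4`[18,0]->2
L=18->gid=18>>2=4, tid=18&3=2
[0]->row 2·2+0=4  col gid=4
col: 2 vs 4

buggy=2 correct=4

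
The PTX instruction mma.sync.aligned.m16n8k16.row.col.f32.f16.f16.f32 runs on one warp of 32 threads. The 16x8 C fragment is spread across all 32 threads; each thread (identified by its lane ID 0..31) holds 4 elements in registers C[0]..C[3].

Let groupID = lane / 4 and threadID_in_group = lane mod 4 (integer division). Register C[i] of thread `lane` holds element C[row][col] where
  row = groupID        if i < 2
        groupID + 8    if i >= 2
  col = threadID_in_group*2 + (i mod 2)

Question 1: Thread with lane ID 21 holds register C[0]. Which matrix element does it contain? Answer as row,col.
lane 21→21/4=5, 21 mod 4=1
i=0  r:5+0→5  c:2·1+0→2

5,2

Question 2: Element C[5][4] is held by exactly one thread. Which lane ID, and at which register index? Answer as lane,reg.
22,0

r=5⇒gr=5,Rb=0  c=4⇒th=2,odd=0
L=5*4+2=22  i=0*2+0=0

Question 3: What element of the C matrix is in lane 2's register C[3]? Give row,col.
2: gr=0,th=2
[3] (0+8,2*2+1) = (8,5)

8,5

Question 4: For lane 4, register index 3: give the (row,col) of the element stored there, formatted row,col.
9,1

4: G=1,T=0
[3] (1+8,0*2+1) = (9,1)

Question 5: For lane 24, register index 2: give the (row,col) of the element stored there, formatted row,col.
lane 24->24/4=6, 24 mod 4=0
i=2  r:6+8->14  c:2·0+0->0

14,0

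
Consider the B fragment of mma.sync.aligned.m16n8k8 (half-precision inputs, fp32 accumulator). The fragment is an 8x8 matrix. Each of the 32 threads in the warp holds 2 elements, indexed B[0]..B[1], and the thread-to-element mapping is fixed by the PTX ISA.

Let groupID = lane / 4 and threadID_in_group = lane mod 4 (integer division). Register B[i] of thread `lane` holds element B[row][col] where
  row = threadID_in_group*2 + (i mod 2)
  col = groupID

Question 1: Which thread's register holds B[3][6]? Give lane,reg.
c=6⇒gr=6  r=3⇒th=1,odd=1
L=6*4+1=25  i=1=1

25,1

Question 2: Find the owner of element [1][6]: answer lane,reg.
24,1

c: 6->gid=6  r: 1->tid=0,i&1=1
L=6*4+0=24  i=1=1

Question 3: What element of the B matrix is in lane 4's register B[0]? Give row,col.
L=4->gid=4>>2=1, tid=4&3=0
[0]->row 0·2+0=0  col gid=1

0,1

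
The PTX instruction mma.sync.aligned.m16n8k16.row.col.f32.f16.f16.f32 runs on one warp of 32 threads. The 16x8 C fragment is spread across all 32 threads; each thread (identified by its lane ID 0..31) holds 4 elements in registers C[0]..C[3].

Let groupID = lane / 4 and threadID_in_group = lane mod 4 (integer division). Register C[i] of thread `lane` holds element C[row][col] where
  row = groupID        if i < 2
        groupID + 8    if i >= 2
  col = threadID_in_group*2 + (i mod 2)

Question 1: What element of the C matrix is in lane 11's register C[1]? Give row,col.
2,7

11: grp=2,tig=3
[1] (2+0,3*2+1) = (2,7)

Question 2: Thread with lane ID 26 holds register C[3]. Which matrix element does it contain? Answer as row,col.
14,5

26: grp=6,tig=2
[3] (6+8,2*2+1) = (14,5)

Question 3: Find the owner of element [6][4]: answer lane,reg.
r:6=>grp=6,rB=0  c:4=>tig=2,lo=0
L=6*4+2=26  i=0*2+0=0

26,0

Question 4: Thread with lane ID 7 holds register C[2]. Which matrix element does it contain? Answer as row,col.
9,6

7: gid=1,tid=3
[2] (1+8,3*2+0) = (9,6)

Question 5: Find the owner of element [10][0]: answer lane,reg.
8,2

r=10⇒gr=2,Rb=1  c=0⇒th=0,odd=0
L=2*4+0=8  i=1*2+0=2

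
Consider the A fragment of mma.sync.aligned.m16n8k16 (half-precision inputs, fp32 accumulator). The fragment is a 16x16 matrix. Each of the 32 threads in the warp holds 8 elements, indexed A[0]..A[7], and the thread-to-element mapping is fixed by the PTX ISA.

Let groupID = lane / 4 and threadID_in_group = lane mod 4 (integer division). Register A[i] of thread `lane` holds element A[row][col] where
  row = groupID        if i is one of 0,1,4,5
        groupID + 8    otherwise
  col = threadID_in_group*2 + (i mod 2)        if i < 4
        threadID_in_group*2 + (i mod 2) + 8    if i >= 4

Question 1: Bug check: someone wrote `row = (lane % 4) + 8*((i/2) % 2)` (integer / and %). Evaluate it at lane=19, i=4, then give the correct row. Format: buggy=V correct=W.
buggy=3 correct=4

`(lane % 4) + 8*((i/2) % 2)`[19,4]=>3
lane 19=>19/4=4, 19 mod 4=3
i=4  r:4+0=>4  c:2·3+0+8=>14
row: 3 vs 4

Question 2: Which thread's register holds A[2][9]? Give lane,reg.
r: 2->gid=2,r8=0  c: 9->c8=1,tid=0,i&1=1
L=2*4+0=8  i=1*4+0*2+1=5

8,5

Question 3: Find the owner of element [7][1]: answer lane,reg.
r: 7->gid=7,r8=0  c: 1->c8=0,tid=0,i&1=1
L=7*4+0=28  i=0*4+0*2+1=1

28,1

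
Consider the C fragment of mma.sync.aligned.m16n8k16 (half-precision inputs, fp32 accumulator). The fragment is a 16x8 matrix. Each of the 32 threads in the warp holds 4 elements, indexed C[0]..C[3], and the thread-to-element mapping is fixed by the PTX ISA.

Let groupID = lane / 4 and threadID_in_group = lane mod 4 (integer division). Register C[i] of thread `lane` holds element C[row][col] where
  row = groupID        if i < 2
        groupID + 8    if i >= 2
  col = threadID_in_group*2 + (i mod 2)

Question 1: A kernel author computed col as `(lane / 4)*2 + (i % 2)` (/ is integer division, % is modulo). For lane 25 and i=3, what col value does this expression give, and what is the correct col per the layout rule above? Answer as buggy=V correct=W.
buggy=13 correct=3

`(lane / 4)*2 + (i % 2)`[25,3]->13
L=25->gid=25>>2=6, tid=25&3=1
[3]->row 6+8=14  col 1·2+1=3
col: 13 vs 3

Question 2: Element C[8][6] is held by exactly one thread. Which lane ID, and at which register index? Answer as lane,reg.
3,2

r=8->g=0,rb=1  c=6->t=3,b0=0
L=0*4+3=3  i=1*2+0=2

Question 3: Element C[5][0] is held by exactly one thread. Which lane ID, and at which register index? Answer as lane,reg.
r:5=>grp=5,rB=0  c:0=>tig=0,lo=0
L=5*4+0=20  i=0*2+0=0

20,0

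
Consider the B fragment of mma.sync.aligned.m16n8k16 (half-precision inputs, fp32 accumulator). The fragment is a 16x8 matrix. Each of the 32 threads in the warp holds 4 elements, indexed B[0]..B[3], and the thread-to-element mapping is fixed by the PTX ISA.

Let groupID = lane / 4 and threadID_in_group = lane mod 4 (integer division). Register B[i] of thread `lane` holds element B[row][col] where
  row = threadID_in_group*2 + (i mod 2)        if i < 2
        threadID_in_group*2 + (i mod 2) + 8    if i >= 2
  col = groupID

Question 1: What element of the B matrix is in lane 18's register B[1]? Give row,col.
5,4

lane 18: gid=4 (18/4), tid=2 (18%4)
i=1: r=2*2+1+0=5, c=gid=4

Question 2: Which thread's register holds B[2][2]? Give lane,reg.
9,0

c=2→G=2  r=2→rhi=0,T=1,p=0
L=2*4+1=9  i=0*2+0=0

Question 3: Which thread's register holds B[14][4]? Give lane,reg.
19,2

c=4→G=4  r=14→rhi=1,T=3,p=0
L=4*4+3=19  i=1*2+0=2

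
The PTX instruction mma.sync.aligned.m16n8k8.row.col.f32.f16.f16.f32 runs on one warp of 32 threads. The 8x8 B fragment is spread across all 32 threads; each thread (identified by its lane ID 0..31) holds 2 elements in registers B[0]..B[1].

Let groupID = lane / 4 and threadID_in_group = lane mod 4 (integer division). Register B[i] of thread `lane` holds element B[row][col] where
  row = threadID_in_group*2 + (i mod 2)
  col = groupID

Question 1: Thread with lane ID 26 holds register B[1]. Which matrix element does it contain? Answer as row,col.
26: gr=6,th=2
[1] (2*2+1,6) = (5,6)

5,6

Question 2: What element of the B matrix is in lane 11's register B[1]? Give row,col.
lane 11: g=2 (11/4), t=3 (11%4)
i=1: r=3*2+1=7, c=g=2

7,2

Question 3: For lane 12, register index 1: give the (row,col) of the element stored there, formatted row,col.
1,3

12: g=3,t=0
[1] (0*2+1,3) = (1,3)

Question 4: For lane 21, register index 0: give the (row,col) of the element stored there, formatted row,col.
lane 21: grp=5 (21/4), tig=1 (21%4)
i=0: r=1*2+0=2, c=grp=5

2,5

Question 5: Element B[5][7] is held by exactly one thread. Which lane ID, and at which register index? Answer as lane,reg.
30,1

c=7⇒gr=7  r=5⇒th=2,odd=1
L=7*4+2=30  i=1=1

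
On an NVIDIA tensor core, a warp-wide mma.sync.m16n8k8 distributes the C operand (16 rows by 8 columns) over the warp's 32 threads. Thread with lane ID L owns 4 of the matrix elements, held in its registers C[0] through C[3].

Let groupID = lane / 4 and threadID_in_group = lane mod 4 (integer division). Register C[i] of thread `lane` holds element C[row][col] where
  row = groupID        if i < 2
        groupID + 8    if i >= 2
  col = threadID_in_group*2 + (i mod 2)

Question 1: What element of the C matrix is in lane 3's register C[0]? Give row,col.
0,6

lane 3->3/4=0, 3 mod 4=3
i=0  r:0+0->0  c:2·3+0->6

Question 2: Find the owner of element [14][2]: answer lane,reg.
r=14⇒gr=6,Rb=1  c=2⇒th=1,odd=0
L=6*4+1=25  i=1*2+0=2

25,2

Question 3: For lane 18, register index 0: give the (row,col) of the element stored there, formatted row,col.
L=18->gid=18>>2=4, tid=18&3=2
[0]->row 4+0=4  col 2·2+0=4

4,4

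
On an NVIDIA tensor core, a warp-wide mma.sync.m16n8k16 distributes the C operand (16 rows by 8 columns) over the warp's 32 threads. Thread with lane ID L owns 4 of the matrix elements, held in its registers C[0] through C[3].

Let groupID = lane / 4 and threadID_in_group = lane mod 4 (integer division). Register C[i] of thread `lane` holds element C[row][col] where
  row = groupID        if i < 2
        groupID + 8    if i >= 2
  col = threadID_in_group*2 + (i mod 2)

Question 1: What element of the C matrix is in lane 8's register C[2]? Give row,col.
10,0

lane 8->8/4=2, 8 mod 4=0
i=2  r:2+8->10  c:2·0+0->0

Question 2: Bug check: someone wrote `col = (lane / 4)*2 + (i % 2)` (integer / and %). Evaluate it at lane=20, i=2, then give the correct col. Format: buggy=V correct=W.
`(lane / 4)*2 + (i % 2)`[20,2]->10
L=20->gid=20>>2=5, tid=20&3=0
[2]->row 5+8=13  col 0·2+0=0
col: 10 vs 0

buggy=10 correct=0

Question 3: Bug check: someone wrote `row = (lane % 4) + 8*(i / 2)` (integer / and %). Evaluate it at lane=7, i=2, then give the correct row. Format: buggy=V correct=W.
`(lane % 4) + 8*(i / 2)`[7,2]=>11
7: grp=1,tig=3
[2] (1+8,3*2+0) = (9,6)
row: 11 vs 9

buggy=11 correct=9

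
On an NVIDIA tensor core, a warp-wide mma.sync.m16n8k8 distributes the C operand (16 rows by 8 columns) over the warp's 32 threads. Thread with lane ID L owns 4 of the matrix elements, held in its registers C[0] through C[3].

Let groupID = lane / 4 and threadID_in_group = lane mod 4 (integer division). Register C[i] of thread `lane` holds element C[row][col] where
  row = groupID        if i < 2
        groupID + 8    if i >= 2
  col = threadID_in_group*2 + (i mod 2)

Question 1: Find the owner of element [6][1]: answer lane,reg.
r: 6->gid=6,r8=0  c: 1->tid=0,i&1=1
L=6*4+0=24  i=0*2+1=1

24,1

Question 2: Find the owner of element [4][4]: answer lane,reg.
r=4->g=4,rb=0  c=4->t=2,b0=0
L=4*4+2=18  i=0*2+0=0

18,0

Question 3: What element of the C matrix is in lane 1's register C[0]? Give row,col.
lane 1: grp=0 (1/4), tig=1 (1%4)
i=0: r=0+0=0, c=1*2+0=2

0,2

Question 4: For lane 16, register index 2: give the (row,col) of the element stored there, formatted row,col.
lane 16→16/4=4, 16 mod 4=0
i=2  r:4+8→12  c:2·0+0→0

12,0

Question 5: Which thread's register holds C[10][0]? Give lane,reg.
8,2

r: 10->gid=2,r8=1  c: 0->tid=0,i&1=0
L=2*4+0=8  i=1*2+0=2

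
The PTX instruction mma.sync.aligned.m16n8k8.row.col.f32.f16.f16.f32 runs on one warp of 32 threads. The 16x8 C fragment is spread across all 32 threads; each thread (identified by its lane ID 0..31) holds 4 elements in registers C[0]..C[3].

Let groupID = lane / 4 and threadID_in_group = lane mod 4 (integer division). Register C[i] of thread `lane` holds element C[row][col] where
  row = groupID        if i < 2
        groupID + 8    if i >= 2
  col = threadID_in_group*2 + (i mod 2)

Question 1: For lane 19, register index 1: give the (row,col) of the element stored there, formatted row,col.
4,7

19: grp=4,tig=3
[1] (4+0,3*2+1) = (4,7)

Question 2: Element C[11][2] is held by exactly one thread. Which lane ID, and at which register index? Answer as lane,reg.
r=11⇒gr=3,Rb=1  c=2⇒th=1,odd=0
L=3*4+1=13  i=1*2+0=2

13,2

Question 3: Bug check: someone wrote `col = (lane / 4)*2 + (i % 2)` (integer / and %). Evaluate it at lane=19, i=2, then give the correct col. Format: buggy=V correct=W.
buggy=8 correct=6

`(lane / 4)*2 + (i % 2)`[19,2]->8
lane 19->19/4=4, 19 mod 4=3
i=2  r:4+8->12  c:2·3+0->6
col: 8 vs 6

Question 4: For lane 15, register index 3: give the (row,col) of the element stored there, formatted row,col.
11,7

L=15⇒gr=15>>2=3, th=15&3=3
[3]⇒row 3+8=11  col 3·2+1=7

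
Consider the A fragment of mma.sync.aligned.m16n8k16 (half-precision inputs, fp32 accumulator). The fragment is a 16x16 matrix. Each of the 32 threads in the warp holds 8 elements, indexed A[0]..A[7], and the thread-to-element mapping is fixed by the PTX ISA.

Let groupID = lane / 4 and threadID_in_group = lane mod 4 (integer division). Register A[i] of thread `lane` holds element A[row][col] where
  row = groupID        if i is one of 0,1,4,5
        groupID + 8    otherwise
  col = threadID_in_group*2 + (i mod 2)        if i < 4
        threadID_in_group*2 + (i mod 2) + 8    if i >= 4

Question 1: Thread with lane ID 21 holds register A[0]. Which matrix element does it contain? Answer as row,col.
5,2

21: gid=5,tid=1
[0] (5+0,1*2+0+0) = (5,2)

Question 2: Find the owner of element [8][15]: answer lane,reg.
3,7

r=8->g=0,rb=1  c=15->cb=1,t=3,b0=1
L=0*4+3=3  i=1*4+1*2+1=7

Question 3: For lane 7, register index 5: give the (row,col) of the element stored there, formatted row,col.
7: grp=1,tig=3
[5] (1+0,3*2+1+8) = (1,15)

1,15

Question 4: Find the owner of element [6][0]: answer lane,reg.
24,0

r=6→G=6,rhi=0  c=0→chi=0,T=0,p=0
L=6*4+0=24  i=0*4+0*2+0=0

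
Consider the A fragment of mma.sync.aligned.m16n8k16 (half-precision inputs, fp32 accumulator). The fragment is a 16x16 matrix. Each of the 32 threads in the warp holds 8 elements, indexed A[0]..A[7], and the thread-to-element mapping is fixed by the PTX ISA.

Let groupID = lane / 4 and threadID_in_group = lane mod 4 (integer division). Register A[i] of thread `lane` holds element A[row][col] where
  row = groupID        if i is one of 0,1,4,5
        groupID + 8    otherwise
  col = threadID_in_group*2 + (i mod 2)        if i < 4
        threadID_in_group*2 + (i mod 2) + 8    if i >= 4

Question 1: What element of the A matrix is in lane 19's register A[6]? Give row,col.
12,14

19: gr=4,th=3
[6] (4+8,3*2+0+8) = (12,14)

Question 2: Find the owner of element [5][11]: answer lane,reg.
r:5=>grp=5,rB=0  c:11=>cB=1,tig=1,lo=1
L=5*4+1=21  i=1*4+0*2+1=5

21,5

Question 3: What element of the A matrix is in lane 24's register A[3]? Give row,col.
lane 24→24/4=6, 24 mod 4=0
i=3  r:6+8→14  c:2·0+1+0→1

14,1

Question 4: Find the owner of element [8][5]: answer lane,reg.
2,3

r=8→G=0,rhi=1  c=5→chi=0,T=2,p=1
L=0*4+2=2  i=0*4+1*2+1=3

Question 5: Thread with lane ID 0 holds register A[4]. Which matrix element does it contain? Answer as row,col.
0,8

0: gid=0,tid=0
[4] (0+0,0*2+0+8) = (0,8)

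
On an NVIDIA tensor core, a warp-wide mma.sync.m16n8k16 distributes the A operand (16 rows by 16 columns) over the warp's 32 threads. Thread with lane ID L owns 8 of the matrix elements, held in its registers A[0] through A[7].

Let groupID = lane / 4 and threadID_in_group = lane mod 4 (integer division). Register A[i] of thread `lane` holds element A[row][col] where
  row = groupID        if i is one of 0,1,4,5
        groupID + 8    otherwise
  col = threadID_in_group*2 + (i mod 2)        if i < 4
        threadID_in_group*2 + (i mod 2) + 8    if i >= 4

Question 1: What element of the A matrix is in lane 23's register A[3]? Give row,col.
23: grp=5,tig=3
[3] (5+8,3*2+1+0) = (13,7)

13,7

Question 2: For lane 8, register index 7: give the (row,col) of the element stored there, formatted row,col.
lane 8->8/4=2, 8 mod 4=0
i=7  r:2+8->10  c:2·0+1+8->9

10,9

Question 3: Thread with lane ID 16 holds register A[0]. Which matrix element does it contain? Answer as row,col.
lane 16⇒16/4=4, 16 mod 4=0
i=0  r:4+0⇒4  c:2·0+0+0⇒0

4,0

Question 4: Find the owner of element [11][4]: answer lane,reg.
14,2

r: 11->gid=3,r8=1  c: 4->c8=0,tid=2,i&1=0
L=3*4+2=14  i=0*4+1*2+0=2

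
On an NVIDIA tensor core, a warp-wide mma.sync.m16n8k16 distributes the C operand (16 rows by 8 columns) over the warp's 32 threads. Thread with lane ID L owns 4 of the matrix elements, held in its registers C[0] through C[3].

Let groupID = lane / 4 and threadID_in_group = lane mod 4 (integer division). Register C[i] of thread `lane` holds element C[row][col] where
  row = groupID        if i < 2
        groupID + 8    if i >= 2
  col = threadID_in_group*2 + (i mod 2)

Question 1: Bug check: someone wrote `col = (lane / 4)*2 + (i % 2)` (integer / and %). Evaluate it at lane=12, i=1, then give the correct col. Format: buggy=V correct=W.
`(lane / 4)*2 + (i % 2)`[12,1]→7
L=12→G=12>>2=3, T=12&3=0
[1]→row 3+0=3  col 0·2+1=1
col: 7 vs 1

buggy=7 correct=1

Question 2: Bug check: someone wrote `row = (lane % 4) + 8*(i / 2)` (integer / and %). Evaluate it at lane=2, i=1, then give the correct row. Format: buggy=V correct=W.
buggy=2 correct=0

`(lane % 4) + 8*(i / 2)`[2,1]⇒2
L=2⇒gr=2>>2=0, th=2&3=2
[1]⇒row 0+0=0  col 2·2+1=5
row: 2 vs 0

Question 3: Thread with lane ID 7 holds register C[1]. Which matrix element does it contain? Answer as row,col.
1,7

lane 7: grp=1 (7/4), tig=3 (7%4)
i=1: r=1+0=1, c=3*2+1=7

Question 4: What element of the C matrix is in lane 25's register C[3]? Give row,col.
14,3

L=25=>grp=25>>2=6, tig=25&3=1
[3]=>row 6+8=14  col 1·2+1=3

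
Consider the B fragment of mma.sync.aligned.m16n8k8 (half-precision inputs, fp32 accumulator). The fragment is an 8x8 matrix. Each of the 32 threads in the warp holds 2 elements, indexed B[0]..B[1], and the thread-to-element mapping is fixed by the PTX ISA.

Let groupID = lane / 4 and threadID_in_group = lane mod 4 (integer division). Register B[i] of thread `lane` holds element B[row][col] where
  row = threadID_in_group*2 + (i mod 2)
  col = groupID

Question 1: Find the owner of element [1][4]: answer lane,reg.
16,1

c=4→G=4  r=1→T=0,p=1
L=4*4+0=16  i=1=1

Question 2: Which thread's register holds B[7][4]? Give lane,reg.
19,1

c:4=>grp=4  r:7=>tig=3,lo=1
L=4*4+3=19  i=1=1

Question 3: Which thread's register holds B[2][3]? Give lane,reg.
13,0

c: 3->gid=3  r: 2->tid=1,i&1=0
L=3*4+1=13  i=0=0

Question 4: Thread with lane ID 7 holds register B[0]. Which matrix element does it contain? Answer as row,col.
L=7⇒gr=7>>2=1, th=7&3=3
[0]⇒row 3·2+0=6  col gr=1

6,1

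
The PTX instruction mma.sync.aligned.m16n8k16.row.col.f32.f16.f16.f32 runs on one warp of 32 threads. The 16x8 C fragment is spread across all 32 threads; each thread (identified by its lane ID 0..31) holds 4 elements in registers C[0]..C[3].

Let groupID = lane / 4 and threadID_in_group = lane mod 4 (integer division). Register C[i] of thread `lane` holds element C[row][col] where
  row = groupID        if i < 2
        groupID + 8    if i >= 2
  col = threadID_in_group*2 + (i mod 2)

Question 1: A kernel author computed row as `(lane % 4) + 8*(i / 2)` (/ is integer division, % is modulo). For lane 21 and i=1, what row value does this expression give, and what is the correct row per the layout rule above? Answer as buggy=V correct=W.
buggy=1 correct=5

`(lane % 4) + 8*(i / 2)`[21,1]->1
21: gid=5,tid=1
[1] (5+0,1*2+1) = (5,3)
row: 1 vs 5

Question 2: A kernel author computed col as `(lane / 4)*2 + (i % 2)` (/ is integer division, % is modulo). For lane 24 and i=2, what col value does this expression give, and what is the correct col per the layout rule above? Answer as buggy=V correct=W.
buggy=12 correct=0

`(lane / 4)*2 + (i % 2)`[24,2]->12
lane 24: g=6 (24/4), t=0 (24%4)
i=2: r=6+8=14, c=0*2+0=0
col: 12 vs 0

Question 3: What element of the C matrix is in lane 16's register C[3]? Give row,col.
lane 16->16/4=4, 16 mod 4=0
i=3  r:4+8->12  c:2·0+1->1

12,1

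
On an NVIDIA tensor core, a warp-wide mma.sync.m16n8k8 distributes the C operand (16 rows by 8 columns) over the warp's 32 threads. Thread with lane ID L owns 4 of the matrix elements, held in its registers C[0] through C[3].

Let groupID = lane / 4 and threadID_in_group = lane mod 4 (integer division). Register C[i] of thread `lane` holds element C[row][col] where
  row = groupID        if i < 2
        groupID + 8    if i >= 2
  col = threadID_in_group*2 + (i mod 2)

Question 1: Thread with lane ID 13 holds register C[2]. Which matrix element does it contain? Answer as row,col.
11,2

lane 13⇒13/4=3, 13 mod 4=1
i=2  r:3+8⇒11  c:2·1+0⇒2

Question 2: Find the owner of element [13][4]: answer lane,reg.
22,2

r=13->g=5,rb=1  c=4->t=2,b0=0
L=5*4+2=22  i=1*2+0=2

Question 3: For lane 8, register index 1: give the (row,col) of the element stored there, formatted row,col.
lane 8: grp=2 (8/4), tig=0 (8%4)
i=1: r=2+0=2, c=0*2+1=1

2,1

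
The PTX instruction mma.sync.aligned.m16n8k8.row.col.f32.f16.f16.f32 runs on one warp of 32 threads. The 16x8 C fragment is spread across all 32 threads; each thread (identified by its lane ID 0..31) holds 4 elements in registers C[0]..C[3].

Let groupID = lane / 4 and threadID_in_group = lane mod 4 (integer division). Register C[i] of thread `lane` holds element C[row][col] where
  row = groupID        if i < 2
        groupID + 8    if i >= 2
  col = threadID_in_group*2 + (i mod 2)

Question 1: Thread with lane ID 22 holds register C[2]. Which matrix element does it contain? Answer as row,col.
lane 22: G=5 (22/4), T=2 (22%4)
i=2: r=5+8=13, c=2*2+0=4

13,4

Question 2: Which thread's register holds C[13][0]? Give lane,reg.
r=13⇒gr=5,Rb=1  c=0⇒th=0,odd=0
L=5*4+0=20  i=1*2+0=2

20,2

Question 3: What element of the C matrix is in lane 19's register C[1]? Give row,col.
4,7

lane 19: grp=4 (19/4), tig=3 (19%4)
i=1: r=4+0=4, c=3*2+1=7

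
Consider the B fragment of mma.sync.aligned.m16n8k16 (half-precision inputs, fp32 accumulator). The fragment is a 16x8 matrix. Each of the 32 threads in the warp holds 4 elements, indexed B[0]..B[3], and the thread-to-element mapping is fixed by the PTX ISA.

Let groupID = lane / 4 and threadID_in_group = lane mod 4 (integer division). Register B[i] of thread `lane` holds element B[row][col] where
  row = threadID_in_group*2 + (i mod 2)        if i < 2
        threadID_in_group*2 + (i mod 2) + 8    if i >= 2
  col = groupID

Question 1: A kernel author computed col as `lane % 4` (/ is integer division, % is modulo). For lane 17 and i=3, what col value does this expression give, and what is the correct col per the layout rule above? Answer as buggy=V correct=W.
`lane % 4`[17,3]→1
lane 17: G=4 (17/4), T=1 (17%4)
i=3: r=1*2+1+8=11, c=G=4
col: 1 vs 4

buggy=1 correct=4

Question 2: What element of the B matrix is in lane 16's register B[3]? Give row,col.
lane 16: g=4 (16/4), t=0 (16%4)
i=3: r=0*2+1+8=9, c=g=4

9,4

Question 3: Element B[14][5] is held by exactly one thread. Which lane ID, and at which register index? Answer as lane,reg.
23,2

c:5=>grp=5  r:14=>rB=1,tig=3,lo=0
L=5*4+3=23  i=1*2+0=2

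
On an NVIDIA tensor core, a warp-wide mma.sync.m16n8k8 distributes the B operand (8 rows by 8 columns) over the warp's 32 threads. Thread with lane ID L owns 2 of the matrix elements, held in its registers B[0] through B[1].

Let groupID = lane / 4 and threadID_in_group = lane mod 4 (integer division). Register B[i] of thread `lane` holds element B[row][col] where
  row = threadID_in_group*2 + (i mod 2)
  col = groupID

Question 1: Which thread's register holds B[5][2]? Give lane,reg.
c: 2->gid=2  r: 5->tid=2,i&1=1
L=2*4+2=10  i=1=1

10,1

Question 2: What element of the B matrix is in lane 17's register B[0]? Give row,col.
L=17->gid=17>>2=4, tid=17&3=1
[0]->row 1·2+0=2  col gid=4

2,4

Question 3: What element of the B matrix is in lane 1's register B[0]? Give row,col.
2,0

L=1→G=1>>2=0, T=1&3=1
[0]→row 1·2+0=2  col G=0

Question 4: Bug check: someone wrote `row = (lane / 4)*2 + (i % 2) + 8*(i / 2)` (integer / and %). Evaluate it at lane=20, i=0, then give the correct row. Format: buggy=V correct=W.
buggy=10 correct=0

`(lane / 4)*2 + (i % 2) + 8*(i / 2)`[20,0]⇒10
20: gr=5,th=0
[0] (0*2+0,5) = (0,5)
row: 10 vs 0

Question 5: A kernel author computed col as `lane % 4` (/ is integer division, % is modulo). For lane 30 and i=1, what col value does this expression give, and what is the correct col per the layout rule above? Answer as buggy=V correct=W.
buggy=2 correct=7

`lane % 4`[30,1]->2
lane 30->30/4=7, 30 mod 4=2
i=1  r:2·2+1->5  c:7
col: 2 vs 7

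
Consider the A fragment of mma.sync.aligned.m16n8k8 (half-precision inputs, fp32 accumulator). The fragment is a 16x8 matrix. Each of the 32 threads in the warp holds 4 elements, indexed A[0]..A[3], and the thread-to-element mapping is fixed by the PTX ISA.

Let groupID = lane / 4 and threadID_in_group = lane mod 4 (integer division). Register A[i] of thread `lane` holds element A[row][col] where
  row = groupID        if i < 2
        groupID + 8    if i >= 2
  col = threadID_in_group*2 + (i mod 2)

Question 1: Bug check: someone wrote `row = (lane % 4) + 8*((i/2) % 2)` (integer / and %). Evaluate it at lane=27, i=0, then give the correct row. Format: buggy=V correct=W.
`(lane % 4) + 8*((i/2) % 2)`[27,0]=>3
lane 27=>27/4=6, 27 mod 4=3
i=0  r:6+0=>6  c:2·3+0=>6
row: 3 vs 6

buggy=3 correct=6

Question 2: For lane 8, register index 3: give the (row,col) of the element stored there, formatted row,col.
10,1

lane 8: G=2 (8/4), T=0 (8%4)
i=3: r=2+8=10, c=0*2+1=1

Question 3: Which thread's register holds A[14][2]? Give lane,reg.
r: 14->gid=6,r8=1  c: 2->tid=1,i&1=0
L=6*4+1=25  i=1*2+0=2

25,2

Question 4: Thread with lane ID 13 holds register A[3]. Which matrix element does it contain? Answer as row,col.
11,3

L=13->g=13>>2=3, t=13&3=1
[3]->row 3+8=11  col 1·2+1=3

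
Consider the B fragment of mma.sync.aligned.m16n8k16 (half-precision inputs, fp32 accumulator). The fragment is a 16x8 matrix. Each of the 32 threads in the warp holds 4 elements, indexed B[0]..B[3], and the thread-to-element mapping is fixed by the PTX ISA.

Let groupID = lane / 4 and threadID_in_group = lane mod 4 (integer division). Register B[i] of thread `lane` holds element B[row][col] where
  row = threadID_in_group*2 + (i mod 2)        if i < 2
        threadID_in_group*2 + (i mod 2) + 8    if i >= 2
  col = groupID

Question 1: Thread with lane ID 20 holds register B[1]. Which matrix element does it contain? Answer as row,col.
lane 20: G=5 (20/4), T=0 (20%4)
i=1: r=0*2+1+0=1, c=G=5

1,5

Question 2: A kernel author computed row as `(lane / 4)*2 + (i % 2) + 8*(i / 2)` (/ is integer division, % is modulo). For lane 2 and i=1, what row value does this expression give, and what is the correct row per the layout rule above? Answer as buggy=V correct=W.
`(lane / 4)*2 + (i % 2) + 8*(i / 2)`[2,1]->1
lane 2->2/4=0, 2 mod 4=2
i=1  r:2·2+1+0->5  c:0
row: 1 vs 5

buggy=1 correct=5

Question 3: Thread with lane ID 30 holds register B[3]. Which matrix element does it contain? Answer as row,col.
13,7

L=30=>grp=30>>2=7, tig=30&3=2
[3]=>row 2·2+1+8=13  col grp=7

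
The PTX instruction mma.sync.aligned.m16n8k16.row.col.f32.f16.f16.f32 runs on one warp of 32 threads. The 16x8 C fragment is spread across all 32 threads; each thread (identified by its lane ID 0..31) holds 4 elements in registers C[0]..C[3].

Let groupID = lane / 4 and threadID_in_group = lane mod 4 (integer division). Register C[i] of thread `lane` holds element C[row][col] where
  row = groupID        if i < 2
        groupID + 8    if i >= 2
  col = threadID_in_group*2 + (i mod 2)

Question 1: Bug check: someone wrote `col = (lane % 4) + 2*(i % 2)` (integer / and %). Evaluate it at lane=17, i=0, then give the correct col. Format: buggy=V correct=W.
buggy=1 correct=2

`(lane % 4) + 2*(i % 2)`[17,0]→1
L=17→G=17>>2=4, T=17&3=1
[0]→row 4+0=4  col 1·2+0=2
col: 1 vs 2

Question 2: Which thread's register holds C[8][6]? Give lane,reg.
3,2

r: 8->gid=0,r8=1  c: 6->tid=3,i&1=0
L=0*4+3=3  i=1*2+0=2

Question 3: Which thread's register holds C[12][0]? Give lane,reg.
16,2

r=12→G=4,rhi=1  c=0→T=0,p=0
L=4*4+0=16  i=1*2+0=2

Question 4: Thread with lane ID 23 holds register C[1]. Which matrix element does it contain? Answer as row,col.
5,7

lane 23: gid=5 (23/4), tid=3 (23%4)
i=1: r=5+0=5, c=3*2+1=7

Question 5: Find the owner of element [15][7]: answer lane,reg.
31,3

r=15->g=7,rb=1  c=7->t=3,b0=1
L=7*4+3=31  i=1*2+1=3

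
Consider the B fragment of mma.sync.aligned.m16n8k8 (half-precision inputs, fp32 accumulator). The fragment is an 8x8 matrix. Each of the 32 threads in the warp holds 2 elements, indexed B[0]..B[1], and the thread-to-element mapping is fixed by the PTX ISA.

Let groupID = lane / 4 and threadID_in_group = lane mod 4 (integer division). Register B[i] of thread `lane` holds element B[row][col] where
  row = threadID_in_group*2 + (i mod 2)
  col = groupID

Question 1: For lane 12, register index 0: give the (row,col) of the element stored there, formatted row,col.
lane 12=>12/4=3, 12 mod 4=0
i=0  r:2·0+0=>0  c:3

0,3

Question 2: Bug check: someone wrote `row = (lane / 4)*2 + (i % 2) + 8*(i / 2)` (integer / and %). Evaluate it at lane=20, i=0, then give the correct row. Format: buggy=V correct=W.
`(lane / 4)*2 + (i % 2) + 8*(i / 2)`[20,0]->10
L=20->gid=20>>2=5, tid=20&3=0
[0]->row 0·2+0=0  col gid=5
row: 10 vs 0

buggy=10 correct=0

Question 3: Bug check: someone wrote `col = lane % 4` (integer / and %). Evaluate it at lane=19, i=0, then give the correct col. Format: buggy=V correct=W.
buggy=3 correct=4

`lane % 4`[19,0]⇒3
lane 19⇒19/4=4, 19 mod 4=3
i=0  r:2·3+0⇒6  c:4
col: 3 vs 4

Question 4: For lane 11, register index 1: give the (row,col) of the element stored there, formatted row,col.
7,2

lane 11⇒11/4=2, 11 mod 4=3
i=1  r:2·3+1⇒7  c:2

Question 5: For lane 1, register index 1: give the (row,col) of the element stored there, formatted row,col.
lane 1->1/4=0, 1 mod 4=1
i=1  r:2·1+1->3  c:0

3,0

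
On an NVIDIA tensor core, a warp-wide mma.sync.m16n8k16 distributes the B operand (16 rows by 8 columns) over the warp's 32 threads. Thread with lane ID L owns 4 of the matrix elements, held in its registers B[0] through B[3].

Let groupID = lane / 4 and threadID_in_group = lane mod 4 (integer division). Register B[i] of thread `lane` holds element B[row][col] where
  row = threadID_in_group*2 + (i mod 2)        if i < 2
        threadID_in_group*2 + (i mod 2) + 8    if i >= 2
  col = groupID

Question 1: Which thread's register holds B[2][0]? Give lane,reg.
1,0

c=0->g=0  r=2->rb=0,t=1,b0=0
L=0*4+1=1  i=0*2+0=0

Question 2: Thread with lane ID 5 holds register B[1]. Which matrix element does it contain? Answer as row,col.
lane 5: gid=1 (5/4), tid=1 (5%4)
i=1: r=1*2+1+0=3, c=gid=1

3,1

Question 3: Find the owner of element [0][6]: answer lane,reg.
c=6⇒gr=6  r=0⇒Rb=0,th=0,odd=0
L=6*4+0=24  i=0*2+0=0

24,0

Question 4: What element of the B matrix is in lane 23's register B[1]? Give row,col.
7,5

lane 23: grp=5 (23/4), tig=3 (23%4)
i=1: r=3*2+1+0=7, c=grp=5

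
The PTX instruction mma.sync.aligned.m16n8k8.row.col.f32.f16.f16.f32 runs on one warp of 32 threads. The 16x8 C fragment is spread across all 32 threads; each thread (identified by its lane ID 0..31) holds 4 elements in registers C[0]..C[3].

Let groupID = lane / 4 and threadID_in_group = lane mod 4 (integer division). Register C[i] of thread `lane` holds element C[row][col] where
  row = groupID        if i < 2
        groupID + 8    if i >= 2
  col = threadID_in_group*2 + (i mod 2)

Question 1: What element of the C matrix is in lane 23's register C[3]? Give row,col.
23: gr=5,th=3
[3] (5+8,3*2+1) = (13,7)

13,7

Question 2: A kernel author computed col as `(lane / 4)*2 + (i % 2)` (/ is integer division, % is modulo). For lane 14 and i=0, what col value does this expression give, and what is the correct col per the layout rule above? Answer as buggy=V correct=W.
buggy=6 correct=4

`(lane / 4)*2 + (i % 2)`[14,0]=>6
lane 14: grp=3 (14/4), tig=2 (14%4)
i=0: r=3+0=3, c=2*2+0=4
col: 6 vs 4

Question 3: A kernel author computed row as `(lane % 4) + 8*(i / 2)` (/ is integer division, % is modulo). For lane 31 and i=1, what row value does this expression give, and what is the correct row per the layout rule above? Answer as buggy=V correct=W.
`(lane % 4) + 8*(i / 2)`[31,1]→3
L=31→G=31>>2=7, T=31&3=3
[1]→row 7+0=7  col 3·2+1=7
row: 3 vs 7

buggy=3 correct=7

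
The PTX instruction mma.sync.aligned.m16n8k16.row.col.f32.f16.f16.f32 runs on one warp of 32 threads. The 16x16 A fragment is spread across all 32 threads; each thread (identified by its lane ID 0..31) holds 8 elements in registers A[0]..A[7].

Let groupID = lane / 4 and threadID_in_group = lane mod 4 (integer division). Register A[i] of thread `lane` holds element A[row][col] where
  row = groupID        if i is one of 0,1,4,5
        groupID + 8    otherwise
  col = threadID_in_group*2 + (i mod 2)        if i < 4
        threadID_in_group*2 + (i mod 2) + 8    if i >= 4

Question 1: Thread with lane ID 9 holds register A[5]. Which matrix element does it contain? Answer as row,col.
2,11

lane 9: g=2 (9/4), t=1 (9%4)
i=5: r=2+0=2, c=1*2+1+8=11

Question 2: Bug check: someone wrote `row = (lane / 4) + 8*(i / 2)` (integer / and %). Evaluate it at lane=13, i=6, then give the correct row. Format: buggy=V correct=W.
`(lane / 4) + 8*(i / 2)`[13,6]->27
13: g=3,t=1
[6] (3+8,1*2+0+8) = (11,10)
row: 27 vs 11

buggy=27 correct=11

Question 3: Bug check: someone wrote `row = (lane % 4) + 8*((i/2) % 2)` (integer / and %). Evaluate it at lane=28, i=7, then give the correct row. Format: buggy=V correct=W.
buggy=8 correct=15

`(lane % 4) + 8*((i/2) % 2)`[28,7]->8
lane 28->28/4=7, 28 mod 4=0
i=7  r:7+8->15  c:2·0+1+8->9
row: 8 vs 15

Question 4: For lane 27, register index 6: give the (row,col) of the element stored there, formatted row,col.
lane 27⇒27/4=6, 27 mod 4=3
i=6  r:6+8⇒14  c:2·3+0+8⇒14

14,14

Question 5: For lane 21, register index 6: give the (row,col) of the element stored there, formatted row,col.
13,10

lane 21: gid=5 (21/4), tid=1 (21%4)
i=6: r=5+8=13, c=1*2+0+8=10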